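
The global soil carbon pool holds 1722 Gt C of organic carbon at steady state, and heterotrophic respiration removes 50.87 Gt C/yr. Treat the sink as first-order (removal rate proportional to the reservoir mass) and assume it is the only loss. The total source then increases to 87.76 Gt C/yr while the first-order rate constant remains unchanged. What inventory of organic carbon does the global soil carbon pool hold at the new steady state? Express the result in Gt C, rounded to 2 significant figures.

3000 Gt C

Rate constant k = F/M = 50.87 / 1722 = 0.02954 yr⁻¹.
At the new steady state, source = k·M_new ⇒ M_new = 87.76 / 0.02954 = 2971 Gt C.
(Equivalently M_new = M × F_new/F_old = 1722 × 87.76/50.87.)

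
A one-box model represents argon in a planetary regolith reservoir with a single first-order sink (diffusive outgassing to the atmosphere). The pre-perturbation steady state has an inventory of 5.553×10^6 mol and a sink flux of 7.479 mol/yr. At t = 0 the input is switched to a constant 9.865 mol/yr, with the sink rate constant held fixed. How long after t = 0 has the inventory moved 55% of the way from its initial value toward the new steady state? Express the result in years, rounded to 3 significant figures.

593000 yr

τ = M₀/F₀ = 5.553×10^6/7.479 = 742500 yr.
The remaining gap fraction is e^(−t/τ); 55% covered ⇒ e^(−t/τ) = 0.450.
t = −τ ln(0.450) = 742500 × 0.7985 = 592900 yr.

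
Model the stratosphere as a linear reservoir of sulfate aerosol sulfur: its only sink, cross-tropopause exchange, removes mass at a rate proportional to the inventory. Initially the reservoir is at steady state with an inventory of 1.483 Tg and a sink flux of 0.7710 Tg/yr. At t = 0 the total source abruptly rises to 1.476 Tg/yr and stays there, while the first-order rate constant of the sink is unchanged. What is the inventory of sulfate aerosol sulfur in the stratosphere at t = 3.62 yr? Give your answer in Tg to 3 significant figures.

The sink rate constant is k = F₀/M₀ = 0.7710/1.483 = 0.5199 yr⁻¹.
Solving dM/dt = F₁ − kM with M(0) = M₀ gives M(t) = F₁/k + (M₀ − F₁/k)·e^(−kt).
F₁/k = 1.476/0.5199 = 2.8391 Tg; kt = 0.5199 × 3.62 = 1.882, e^(−kt) = 0.1523.
M(3.62) = 2.8391 + (1.483 − 2.8391) × 0.1523 = 2.8391 − 0.2065 = 2.6325 Tg.

2.63 Tg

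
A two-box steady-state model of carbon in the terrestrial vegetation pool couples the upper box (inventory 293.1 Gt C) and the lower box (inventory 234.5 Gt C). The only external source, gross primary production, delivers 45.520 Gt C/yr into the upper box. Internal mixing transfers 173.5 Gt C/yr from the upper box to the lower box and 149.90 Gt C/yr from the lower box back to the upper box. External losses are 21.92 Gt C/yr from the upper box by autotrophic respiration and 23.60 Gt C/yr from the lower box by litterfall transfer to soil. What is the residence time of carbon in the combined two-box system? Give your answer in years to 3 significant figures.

11.6 yr

For the system as a whole, the A↔B exchange is internal and contributes nothing to the throughput; only the external sinks remove mass.
M_total = 293.1 + 234.5 = 527.60 Gt C.
ΣF_external_out = 21.92 + 23.60 = 45.520 Gt C/yr.
τ = M_total / ΣF_ext = 527.60 / 45.520 = 11.59 yr.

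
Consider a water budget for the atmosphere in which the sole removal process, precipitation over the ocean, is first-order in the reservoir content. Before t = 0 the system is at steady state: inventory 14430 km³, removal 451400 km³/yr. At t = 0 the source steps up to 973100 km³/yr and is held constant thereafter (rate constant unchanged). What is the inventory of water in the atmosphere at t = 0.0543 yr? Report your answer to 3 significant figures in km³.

τ = M₀/F₀ = 14430/451400 = 0.03197 yr; rate constant k = 1/τ.
New steady state M_∞ = F₁/k = F₁·τ = 973100 × 0.03197 = 31107 km³.
M(t) = M_∞ + (M₀ − M_∞)·e^(−t/τ); t/τ = 0.0543/0.03197 = 1.699, so e^(−t/τ) = 0.1829.
M(t) = 31107 − 16680 × 0.1829 = 28056 km³.

28100 km³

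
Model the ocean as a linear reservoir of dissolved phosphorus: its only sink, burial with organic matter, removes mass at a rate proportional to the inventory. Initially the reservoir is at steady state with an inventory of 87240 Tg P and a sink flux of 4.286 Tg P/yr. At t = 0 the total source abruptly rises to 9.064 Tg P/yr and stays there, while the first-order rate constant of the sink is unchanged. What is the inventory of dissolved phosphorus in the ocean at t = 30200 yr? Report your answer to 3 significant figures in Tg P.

Residence time τ = M₀/F₀ = 20350 yr. The eventual steady state is M_∞ = M₀·(F₁/F₀) = 87240 × 9.064/4.286 = 184490 Tg P.
The anomaly ΔM(t) = M(t) − M_∞ decays as ΔM₀·e^(−t/τ) with ΔM₀ = 87240 − 184490 = −97250 Tg P.
At t = 30200 yr, e^(−t/τ) = e^(−1.484) = 0.2268, so ΔM = −22060 Tg P and M = 184490 − 22060 = 162440 Tg P.

162000 Tg P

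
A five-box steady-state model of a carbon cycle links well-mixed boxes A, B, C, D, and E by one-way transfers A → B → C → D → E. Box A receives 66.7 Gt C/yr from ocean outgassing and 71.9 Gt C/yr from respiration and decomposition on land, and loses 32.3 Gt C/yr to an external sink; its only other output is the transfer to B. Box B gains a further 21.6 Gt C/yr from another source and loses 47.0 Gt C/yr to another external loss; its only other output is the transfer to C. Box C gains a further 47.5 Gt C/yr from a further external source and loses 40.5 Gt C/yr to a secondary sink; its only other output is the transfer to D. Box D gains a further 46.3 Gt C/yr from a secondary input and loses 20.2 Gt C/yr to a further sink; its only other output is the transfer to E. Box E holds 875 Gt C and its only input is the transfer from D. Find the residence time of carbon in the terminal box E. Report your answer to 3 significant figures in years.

Box A: F(A→B) = (66.7 + 71.9) − 32.3 = 106.30 Gt C/yr.
Box B: F(B→C) = (106.30 + 21.6) − 47.0 = 80.900 Gt C/yr.
Box C: F(C→D) = (80.900 + 47.5) − 40.5 = 87.900 Gt C/yr.
Box D: F(D→E) = (87.900 + 46.3) − 20.2 = 114.00 Gt C/yr.
Box E throughput = its input = 114.00 Gt C/yr; τ = 875 / 114.00 = 7.675 yr.

7.68 yr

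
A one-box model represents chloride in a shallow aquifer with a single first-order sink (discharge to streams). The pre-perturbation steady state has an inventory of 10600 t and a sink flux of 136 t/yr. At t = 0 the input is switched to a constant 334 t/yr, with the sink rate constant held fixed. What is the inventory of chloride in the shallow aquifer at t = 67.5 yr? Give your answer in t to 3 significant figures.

19500 t

τ = M₀/F₀ = 10600/136 = 77.94 yr; rate constant k = 1/τ.
New steady state M_∞ = F₁/k = F₁·τ = 334 × 77.94 = 26032 t.
M(t) = M_∞ + (M₀ − M_∞)·e^(−t/τ); t/τ = 67.5/77.94 = 0.8660, so e^(−t/τ) = 0.4206.
M(t) = 26032 − 15430 × 0.4206 = 19541 t.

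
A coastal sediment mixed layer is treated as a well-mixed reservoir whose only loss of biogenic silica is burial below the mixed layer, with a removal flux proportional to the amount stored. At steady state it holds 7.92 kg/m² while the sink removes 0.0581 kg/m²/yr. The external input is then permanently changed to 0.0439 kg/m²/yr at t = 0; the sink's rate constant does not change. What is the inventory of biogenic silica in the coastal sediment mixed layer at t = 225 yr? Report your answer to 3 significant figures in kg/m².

The sink rate constant is k = F₀/M₀ = 0.0581/7.92 = 0.007336 yr⁻¹.
Solving dM/dt = F₁ − kM with M(0) = M₀ gives M(t) = F₁/k + (M₀ − F₁/k)·e^(−kt).
F₁/k = 0.0439/0.007336 = 5.9843 kg/m²; kt = 0.007336 × 225 = 1.651, e^(−kt) = 0.1919.
M(225) = 5.9843 + (7.92 − 5.9843) × 0.1919 = 5.9843 + 0.3715 = 6.3558 kg/m².

6.36 kg/m²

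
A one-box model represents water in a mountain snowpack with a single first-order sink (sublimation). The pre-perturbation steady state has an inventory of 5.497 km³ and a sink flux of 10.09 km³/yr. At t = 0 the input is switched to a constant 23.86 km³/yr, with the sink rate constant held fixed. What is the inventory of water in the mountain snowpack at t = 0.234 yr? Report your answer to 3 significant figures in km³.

Residence time τ = M₀/F₀ = 0.5448 yr. The eventual steady state is M_∞ = M₀·(F₁/F₀) = 5.497 × 23.86/10.09 = 12.999 km³.
The anomaly ΔM(t) = M(t) − M_∞ decays as ΔM₀·e^(−t/τ) with ΔM₀ = 5.497 − 12.999 = −7.502 km³.
At t = 0.234 yr, e^(−t/τ) = e^(−0.4295) = 0.6508, so ΔM = −4.882 km³ and M = 12.999 − 4.882 = 8.1165 km³.

8.12 km³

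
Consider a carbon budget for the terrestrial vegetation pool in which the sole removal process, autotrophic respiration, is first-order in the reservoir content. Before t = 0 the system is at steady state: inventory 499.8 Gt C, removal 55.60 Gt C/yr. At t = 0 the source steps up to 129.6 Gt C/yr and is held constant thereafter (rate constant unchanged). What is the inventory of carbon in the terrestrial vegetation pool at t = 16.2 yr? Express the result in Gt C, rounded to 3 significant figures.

Residence time τ = M₀/F₀ = 8.989 yr. The eventual steady state is M_∞ = M₀·(F₁/F₀) = 499.8 × 129.6/55.60 = 1165.0 Gt C.
The anomaly ΔM(t) = M(t) − M_∞ decays as ΔM₀·e^(−t/τ) with ΔM₀ = 499.8 − 1165.0 = −665.2 Gt C.
At t = 16.2 yr, e^(−t/τ) = e^(−1.802) = 0.1649, so ΔM = −109.7 Gt C and M = 1165.0 − 109.7 = 1055.3 Gt C.

1060 Gt C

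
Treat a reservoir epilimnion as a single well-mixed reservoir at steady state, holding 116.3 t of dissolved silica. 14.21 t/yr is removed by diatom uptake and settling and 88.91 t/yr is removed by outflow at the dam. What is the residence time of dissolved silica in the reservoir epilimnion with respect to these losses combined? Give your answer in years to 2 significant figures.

Total removal = 14.21 + 88.91 = 103.12 t/yr.
τ = M / ΣF_out = 116.3 / 103.12 = 1.128 yr.

1.1 yr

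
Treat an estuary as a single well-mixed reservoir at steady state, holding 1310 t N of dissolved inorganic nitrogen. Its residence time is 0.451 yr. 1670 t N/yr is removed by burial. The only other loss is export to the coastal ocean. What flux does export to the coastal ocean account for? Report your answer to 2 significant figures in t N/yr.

1200 t N/yr

Total removal F = M/τ = 1310 / 0.451 = 2905 t N/yr.
Export to the coastal ocean = F − (1670) = 2905 − 1670 = 1235 t N/yr.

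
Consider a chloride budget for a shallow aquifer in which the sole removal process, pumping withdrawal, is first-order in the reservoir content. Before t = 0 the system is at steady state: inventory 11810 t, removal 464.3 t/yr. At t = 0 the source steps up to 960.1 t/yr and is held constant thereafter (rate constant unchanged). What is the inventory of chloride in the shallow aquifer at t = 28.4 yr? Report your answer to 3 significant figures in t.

20300 t

τ = M₀/F₀ = 11810/464.3 = 25.44 yr; rate constant k = 1/τ.
New steady state M_∞ = F₁/k = F₁·τ = 960.1 × 25.44 = 24421 t.
M(t) = M_∞ + (M₀ − M_∞)·e^(−t/τ); t/τ = 28.4/25.44 = 1.117, so e^(−t/τ) = 0.3274.
M(t) = 24421 − 12610 × 0.3274 = 20292 t.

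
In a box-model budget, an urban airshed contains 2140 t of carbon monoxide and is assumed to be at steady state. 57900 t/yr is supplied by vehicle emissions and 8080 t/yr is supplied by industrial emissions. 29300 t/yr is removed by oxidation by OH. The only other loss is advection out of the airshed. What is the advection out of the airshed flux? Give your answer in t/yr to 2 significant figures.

37000 t/yr

At steady state ΣF_in = ΣF_out.
ΣF_in = 57900 + 8080 = 65980 t/yr.
Advection out of the airshed flux = ΣF_in − (29300) = 65980 − 29300 = 36680 t/yr.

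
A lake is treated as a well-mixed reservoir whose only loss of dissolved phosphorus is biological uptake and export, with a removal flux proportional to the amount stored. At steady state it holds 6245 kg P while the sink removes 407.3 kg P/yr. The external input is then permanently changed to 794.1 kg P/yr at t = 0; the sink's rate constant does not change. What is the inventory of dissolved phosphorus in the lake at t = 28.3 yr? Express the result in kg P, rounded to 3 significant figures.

11200 kg P

Residence time τ = M₀/F₀ = 15.33 yr. The eventual steady state is M_∞ = M₀·(F₁/F₀) = 6245 × 794.1/407.3 = 12176 kg P.
The anomaly ΔM(t) = M(t) − M_∞ decays as ΔM₀·e^(−t/τ) with ΔM₀ = 6245 − 12176 = −5931 kg P.
At t = 28.3 yr, e^(−t/τ) = e^(−1.846) = 0.1579, so ΔM = −936.5 kg P and M = 12176 − 936.5 = 11239 kg P.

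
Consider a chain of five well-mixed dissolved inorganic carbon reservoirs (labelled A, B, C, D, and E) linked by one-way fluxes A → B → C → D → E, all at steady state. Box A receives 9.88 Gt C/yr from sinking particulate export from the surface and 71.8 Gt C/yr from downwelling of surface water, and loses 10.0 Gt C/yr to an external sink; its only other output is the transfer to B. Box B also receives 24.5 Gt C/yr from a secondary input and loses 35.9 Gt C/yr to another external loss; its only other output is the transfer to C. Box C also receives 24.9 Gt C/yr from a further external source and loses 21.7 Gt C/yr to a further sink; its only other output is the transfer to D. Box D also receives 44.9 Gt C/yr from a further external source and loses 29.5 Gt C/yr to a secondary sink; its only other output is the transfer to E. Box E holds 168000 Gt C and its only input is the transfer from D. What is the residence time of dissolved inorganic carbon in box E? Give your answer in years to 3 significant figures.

2130 yr

Box A: F(A→B) = (9.88 + 71.8) − 10.0 = 71.680 Gt C/yr.
Box B: F(B→C) = (71.680 + 24.5) − 35.9 = 60.280 Gt C/yr.
Box C: F(C→D) = (60.280 + 24.9) − 21.7 = 63.480 Gt C/yr.
Box D: F(D→E) = (63.480 + 44.9) − 29.5 = 78.880 Gt C/yr.
Box E throughput = its input = 78.880 Gt C/yr; τ = 168000 / 78.880 = 2130 yr.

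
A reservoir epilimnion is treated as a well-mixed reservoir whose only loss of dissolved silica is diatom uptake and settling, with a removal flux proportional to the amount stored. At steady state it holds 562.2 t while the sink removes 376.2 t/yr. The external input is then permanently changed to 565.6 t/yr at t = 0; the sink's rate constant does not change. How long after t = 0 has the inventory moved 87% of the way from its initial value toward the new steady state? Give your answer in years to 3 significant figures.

τ = M₀/F₀ = 562.2/376.2 = 1.494 yr.
The remaining gap fraction is e^(−t/τ); 87% covered ⇒ e^(−t/τ) = 0.130.
t = −τ ln(0.130) = 1.494 × 2.040 = 3.049 yr.

3.05 yr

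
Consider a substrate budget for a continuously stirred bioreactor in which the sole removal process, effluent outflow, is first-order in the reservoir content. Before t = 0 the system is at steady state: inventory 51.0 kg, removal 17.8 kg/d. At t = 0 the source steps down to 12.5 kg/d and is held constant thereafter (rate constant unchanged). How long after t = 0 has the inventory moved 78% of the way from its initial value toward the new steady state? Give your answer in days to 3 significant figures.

τ = M₀/F₀ = 51.0/17.8 = 2.865 d.
The remaining gap fraction is e^(−t/τ); 78% covered ⇒ e^(−t/τ) = 0.220.
t = −τ ln(0.220) = 2.865 × 1.514 = 4.338 d.

4.34 d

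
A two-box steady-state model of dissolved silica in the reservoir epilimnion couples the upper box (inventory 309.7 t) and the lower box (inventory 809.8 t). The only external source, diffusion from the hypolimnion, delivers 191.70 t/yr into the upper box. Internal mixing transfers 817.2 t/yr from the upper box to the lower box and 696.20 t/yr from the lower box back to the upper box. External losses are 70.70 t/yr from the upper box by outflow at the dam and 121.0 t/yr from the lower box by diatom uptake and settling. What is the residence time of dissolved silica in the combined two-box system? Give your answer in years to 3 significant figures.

For the system as a whole, the A↔B exchange is internal and contributes nothing to the throughput; only the external sinks remove mass.
M_total = 309.7 + 809.8 = 1119.5 t.
ΣF_external_out = 70.70 + 121.0 = 191.70 t/yr.
τ = M_total / ΣF_ext = 1119.5 / 191.70 = 5.840 yr.

5.84 yr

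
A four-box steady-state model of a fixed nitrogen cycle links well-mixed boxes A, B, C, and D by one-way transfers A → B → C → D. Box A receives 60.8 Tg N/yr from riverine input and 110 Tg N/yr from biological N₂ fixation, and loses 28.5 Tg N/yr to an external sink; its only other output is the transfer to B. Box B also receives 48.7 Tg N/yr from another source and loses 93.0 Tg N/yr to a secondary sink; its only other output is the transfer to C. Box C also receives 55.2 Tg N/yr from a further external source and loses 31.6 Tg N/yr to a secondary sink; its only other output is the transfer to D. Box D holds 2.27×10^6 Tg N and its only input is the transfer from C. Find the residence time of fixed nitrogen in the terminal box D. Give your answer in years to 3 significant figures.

18700 yr

Box A: F(A→B) = (60.8 + 110) − 28.5 = 142.30 Tg N/yr.
Box B: F(B→C) = (142.30 + 48.7) − 93.0 = 98.000 Tg N/yr.
Box C: F(C→D) = (98.000 + 55.2) − 31.6 = 121.60 Tg N/yr.
Box D throughput = its input = 121.60 Tg N/yr; τ = 2.27×10^6 / 121.60 = 18670 yr.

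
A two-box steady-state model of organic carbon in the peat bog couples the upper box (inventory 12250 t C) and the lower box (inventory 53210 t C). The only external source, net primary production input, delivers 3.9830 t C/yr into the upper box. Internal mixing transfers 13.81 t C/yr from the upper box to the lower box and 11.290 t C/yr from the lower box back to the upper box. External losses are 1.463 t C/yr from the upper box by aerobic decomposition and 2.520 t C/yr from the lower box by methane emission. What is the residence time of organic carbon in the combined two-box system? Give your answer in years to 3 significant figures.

16400 yr

Treat the two boxes together as one reservoir: the mixing fluxes between them are internal recycling, so τ = ΣM / Σ(external losses).
M_total = 12250 + 53210 = 65460 t C.
ΣF_external_out = 1.463 + 2.520 = 3.9830 t C/yr.
τ = M_total / ΣF_ext = 65460 / 3.9830 = 16430 yr.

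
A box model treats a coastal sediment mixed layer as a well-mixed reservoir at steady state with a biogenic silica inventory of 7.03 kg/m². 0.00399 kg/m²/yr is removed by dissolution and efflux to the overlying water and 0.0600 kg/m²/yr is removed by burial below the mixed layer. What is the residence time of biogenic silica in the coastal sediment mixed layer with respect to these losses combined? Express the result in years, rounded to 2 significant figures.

110 yr

Total removal = 0.003990 + 0.06000 = 0.063990 kg/m²/yr.
τ = M / ΣF_out = 7.03 / 0.063990 = 109.9 yr.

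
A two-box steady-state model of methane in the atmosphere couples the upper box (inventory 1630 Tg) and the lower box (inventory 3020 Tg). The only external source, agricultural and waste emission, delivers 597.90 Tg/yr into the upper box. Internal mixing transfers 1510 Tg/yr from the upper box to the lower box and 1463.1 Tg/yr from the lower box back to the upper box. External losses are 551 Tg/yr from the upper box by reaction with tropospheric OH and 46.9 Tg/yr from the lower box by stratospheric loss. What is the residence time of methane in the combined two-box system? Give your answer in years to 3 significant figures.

7.78 yr

Treat the two boxes together as one reservoir: the mixing fluxes between them are internal recycling, so τ = ΣM / Σ(external losses).
M_total = 1630 + 3020 = 4650.0 Tg.
ΣF_external_out = 551 + 46.9 = 597.90 Tg/yr.
τ = M_total / ΣF_ext = 4650.0 / 597.90 = 7.777 yr.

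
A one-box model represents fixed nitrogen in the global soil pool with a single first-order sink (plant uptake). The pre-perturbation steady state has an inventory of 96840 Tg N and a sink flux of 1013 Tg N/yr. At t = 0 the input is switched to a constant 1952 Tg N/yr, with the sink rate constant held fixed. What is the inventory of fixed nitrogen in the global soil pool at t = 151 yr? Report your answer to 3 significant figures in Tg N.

τ = M₀/F₀ = 96840/1013 = 95.60 yr; rate constant k = 1/τ.
New steady state M_∞ = F₁/k = F₁·τ = 1952 × 95.60 = 186610 Tg N.
M(t) = M_∞ + (M₀ − M_∞)·e^(−t/τ); t/τ = 151/95.60 = 1.580, so e^(−t/τ) = 0.2061.
M(t) = 186610 − 89770 × 0.2061 = 168110 Tg N.

168000 Tg N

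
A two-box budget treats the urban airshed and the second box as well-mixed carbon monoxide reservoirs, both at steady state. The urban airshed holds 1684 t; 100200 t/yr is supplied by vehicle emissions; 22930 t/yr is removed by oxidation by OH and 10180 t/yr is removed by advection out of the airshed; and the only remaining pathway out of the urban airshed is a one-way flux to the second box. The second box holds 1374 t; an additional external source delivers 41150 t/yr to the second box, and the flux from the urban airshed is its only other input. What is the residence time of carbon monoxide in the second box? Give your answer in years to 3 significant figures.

Balance the urban airshed: ΣF_in = 100200 t/yr.
Flux to the second box = ΣF_in − (22930 + 10180) = 67090 t/yr.
Total input to the second box = 67090 + 41150 = 108240 t/yr; at steady state this equals its total output.
τ = M / F = 1374 / 108240 = 0.01269 yr.

0.0127 yr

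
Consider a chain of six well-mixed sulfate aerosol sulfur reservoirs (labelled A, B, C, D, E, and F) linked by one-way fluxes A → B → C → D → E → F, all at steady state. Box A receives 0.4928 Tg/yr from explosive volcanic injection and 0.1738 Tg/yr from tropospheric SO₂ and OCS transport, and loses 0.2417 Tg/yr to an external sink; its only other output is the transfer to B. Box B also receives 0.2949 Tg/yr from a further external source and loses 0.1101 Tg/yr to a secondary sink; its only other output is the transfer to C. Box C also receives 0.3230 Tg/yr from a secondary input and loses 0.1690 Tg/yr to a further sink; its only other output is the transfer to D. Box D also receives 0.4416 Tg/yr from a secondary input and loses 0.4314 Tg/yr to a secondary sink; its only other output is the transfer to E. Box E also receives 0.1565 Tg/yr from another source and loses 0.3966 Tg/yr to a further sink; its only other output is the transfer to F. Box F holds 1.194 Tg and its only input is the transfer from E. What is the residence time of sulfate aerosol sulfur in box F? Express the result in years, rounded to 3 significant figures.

Box A: F(A→B) = (0.4928 + 0.1738) − 0.2417 = 0.42490 Tg/yr.
Box B: F(B→C) = (0.42490 + 0.2949) − 0.1101 = 0.60970 Tg/yr.
Box C: F(C→D) = (0.60970 + 0.3230) − 0.1690 = 0.76370 Tg/yr.
Box D: F(D→E) = (0.76370 + 0.4416) − 0.4314 = 0.77390 Tg/yr.
Box E: F(E→F) = (0.77390 + 0.1565) − 0.3966 = 0.53380 Tg/yr.
Box F throughput = its input = 0.53380 Tg/yr; τ = 1.194 / 0.53380 = 2.237 yr.

2.24 yr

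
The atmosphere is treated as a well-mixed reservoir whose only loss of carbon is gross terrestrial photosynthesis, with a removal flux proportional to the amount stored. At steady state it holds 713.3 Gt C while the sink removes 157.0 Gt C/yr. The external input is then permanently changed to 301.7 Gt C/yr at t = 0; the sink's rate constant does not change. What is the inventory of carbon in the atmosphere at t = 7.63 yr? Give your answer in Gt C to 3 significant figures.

1250 Gt C

τ = M₀/F₀ = 713.3/157.0 = 4.543 yr; rate constant k = 1/τ.
New steady state M_∞ = F₁/k = F₁·τ = 301.7 × 4.543 = 1370.7 Gt C.
M(t) = M_∞ + (M₀ − M_∞)·e^(−t/τ); t/τ = 7.63/4.543 = 1.679, so e^(−t/τ) = 0.1865.
M(t) = 1370.7 − 657.4 × 0.1865 = 1248.1 Gt C.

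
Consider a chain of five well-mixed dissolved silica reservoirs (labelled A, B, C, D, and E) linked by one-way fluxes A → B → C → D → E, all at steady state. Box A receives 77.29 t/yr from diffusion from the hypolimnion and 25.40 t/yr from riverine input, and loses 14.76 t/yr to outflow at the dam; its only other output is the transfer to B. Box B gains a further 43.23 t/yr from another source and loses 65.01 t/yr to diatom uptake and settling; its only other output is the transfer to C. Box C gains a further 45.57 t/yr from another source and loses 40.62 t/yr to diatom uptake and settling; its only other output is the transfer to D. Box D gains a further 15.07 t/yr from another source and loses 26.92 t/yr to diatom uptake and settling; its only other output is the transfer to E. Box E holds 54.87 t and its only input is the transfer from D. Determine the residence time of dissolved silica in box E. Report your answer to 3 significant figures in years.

0.926 yr

Box A: F(A→B) = (77.29 + 25.40) − 14.76 = 87.930 t/yr.
Box B: F(B→C) = (87.930 + 43.23) − 65.01 = 66.150 t/yr.
Box C: F(C→D) = (66.150 + 45.57) − 40.62 = 71.100 t/yr.
Box D: F(D→E) = (71.100 + 15.07) − 26.92 = 59.250 t/yr.
Box E throughput = its input = 59.250 t/yr; τ = 54.87 / 59.250 = 0.9261 yr.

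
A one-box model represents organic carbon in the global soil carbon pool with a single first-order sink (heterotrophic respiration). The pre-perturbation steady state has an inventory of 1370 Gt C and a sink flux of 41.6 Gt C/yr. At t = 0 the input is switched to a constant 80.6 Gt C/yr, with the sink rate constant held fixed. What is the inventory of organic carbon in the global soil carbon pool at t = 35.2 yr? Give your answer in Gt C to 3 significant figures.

The sink rate constant is k = F₀/M₀ = 41.6/1370 = 0.03036 yr⁻¹.
Solving dM/dt = F₁ − kM with M(0) = M₀ gives M(t) = F₁/k + (M₀ − F₁/k)·e^(−kt).
F₁/k = 80.6/0.03036 = 2654.4 Gt C; kt = 0.03036 × 35.2 = 1.069, e^(−kt) = 0.3434.
M(35.2) = 2654.4 + (1370 − 2654.4) × 0.3434 = 2654.4 − 441.1 = 2213.3 Gt C.

2210 Gt C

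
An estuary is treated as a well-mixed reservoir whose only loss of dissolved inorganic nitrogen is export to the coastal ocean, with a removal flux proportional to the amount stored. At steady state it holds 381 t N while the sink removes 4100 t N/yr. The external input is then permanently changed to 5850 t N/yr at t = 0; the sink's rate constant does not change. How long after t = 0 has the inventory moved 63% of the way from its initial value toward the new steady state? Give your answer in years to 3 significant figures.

τ = M₀/F₀ = 381/4100 = 0.09293 yr.
The remaining gap fraction is e^(−t/τ); 63% covered ⇒ e^(−t/τ) = 0.370.
t = −τ ln(0.370) = 0.09293 × 0.9943 = 0.09239 yr.

0.0924 yr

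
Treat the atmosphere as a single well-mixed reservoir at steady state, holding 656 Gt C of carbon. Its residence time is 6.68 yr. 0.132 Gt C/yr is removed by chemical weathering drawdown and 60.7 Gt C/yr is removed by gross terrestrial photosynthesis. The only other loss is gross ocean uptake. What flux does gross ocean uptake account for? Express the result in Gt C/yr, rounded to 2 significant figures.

37 Gt C/yr

Total removal F = M/τ = 656 / 6.68 = 98.20 Gt C/yr.
Gross ocean uptake = F − (0.132 + 60.7) = 98.20 − 60.83 = 37.37 Gt C/yr.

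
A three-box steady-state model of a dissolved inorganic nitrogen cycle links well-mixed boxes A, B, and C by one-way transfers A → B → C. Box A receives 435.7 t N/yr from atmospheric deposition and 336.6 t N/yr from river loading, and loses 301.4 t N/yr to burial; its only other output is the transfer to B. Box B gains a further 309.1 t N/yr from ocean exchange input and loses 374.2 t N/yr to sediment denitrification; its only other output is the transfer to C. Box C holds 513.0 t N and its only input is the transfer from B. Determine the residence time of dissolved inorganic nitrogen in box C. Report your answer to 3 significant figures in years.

Box A: F(A→B) = (435.7 + 336.6) − 301.4 = 470.90 t N/yr.
Box B: F(B→C) = (470.90 + 309.1) − 374.2 = 405.80 t N/yr.
Box C throughput = its input = 405.80 t N/yr; τ = 513.0 / 405.80 = 1.264 yr.

1.26 yr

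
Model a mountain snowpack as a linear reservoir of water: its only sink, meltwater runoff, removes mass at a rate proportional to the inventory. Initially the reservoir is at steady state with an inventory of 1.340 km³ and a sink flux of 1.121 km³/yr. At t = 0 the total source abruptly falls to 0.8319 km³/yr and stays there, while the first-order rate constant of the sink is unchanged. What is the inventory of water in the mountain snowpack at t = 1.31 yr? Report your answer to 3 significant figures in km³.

1.11 km³

The sink rate constant is k = F₀/M₀ = 1.121/1.340 = 0.8366 yr⁻¹.
Solving dM/dt = F₁ − kM with M(0) = M₀ gives M(t) = F₁/k + (M₀ − F₁/k)·e^(−kt).
F₁/k = 0.8319/0.8366 = 0.99442 km³; kt = 0.8366 × 1.31 = 1.096, e^(−kt) = 0.3342.
M(1.31) = 0.99442 + (1.340 − 0.99442) × 0.3342 = 0.99442 + 0.1155 = 1.1099 km³.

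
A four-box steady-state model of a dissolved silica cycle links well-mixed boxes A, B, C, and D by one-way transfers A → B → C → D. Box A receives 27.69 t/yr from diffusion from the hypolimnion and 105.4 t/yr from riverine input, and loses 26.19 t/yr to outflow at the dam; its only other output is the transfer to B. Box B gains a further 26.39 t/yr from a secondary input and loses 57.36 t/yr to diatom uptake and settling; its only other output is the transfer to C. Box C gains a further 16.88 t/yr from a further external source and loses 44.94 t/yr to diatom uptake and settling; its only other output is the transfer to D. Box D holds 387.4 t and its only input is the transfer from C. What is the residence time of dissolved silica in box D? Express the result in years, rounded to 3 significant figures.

8.09 yr

Box A: F(A→B) = (27.69 + 105.4) − 26.19 = 106.90 t/yr.
Box B: F(B→C) = (106.90 + 26.39) − 57.36 = 75.930 t/yr.
Box C: F(C→D) = (75.930 + 16.88) − 44.94 = 47.870 t/yr.
Box D throughput = its input = 47.870 t/yr; τ = 387.4 / 47.870 = 8.093 yr.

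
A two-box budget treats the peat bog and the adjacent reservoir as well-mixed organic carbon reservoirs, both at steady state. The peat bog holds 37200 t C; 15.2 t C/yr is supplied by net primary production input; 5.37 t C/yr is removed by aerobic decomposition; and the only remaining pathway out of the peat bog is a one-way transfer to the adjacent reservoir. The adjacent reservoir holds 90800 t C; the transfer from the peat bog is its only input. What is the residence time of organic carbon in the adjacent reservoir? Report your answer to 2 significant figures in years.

Balance the peat bog: ΣF_in = 15.200 t C/yr.
Transfer to the adjacent reservoir = ΣF_in − (5.37) = 9.8300 t C/yr.
At steady state the output of the adjacent reservoir equals its input, 9.8300 t C/yr.
τ = M / F = 90800 / 9.8300 = 9237 yr.

9200 yr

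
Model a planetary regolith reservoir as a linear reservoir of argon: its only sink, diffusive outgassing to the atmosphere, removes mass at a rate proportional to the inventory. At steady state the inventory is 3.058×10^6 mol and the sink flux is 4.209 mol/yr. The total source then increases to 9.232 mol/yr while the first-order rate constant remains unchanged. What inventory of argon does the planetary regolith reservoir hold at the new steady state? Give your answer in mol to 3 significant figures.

Rate constant k = F/M = 4.209 / 3.058×10^6 = 1.376×10^-6 yr⁻¹.
At the new steady state, source = k·M_new ⇒ M_new = 9.232 / 1.376×10^-6 = 6.707×10^6 mol.
(Equivalently M_new = M × F_new/F_old = 3.058×10^6 × 9.232/4.209.)

6.71×10^6 mol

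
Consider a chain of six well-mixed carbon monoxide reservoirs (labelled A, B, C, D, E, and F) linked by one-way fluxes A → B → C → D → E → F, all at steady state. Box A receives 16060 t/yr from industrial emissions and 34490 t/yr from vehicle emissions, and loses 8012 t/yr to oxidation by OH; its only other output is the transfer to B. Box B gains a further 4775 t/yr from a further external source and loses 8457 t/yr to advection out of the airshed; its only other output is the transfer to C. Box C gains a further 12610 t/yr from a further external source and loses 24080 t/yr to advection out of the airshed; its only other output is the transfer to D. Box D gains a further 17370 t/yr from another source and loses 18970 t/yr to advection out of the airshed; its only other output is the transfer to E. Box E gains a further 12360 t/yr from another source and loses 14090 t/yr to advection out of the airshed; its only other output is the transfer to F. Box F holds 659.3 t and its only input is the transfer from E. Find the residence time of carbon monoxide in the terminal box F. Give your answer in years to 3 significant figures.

0.0274 yr

Box A: F(A→B) = (16060 + 34490) − 8012 = 42538 t/yr.
Box B: F(B→C) = (42538 + 4775) − 8457 = 38856 t/yr.
Box C: F(C→D) = (38856 + 12610) − 24080 = 27386 t/yr.
Box D: F(D→E) = (27386 + 17370) − 18970 = 25786 t/yr.
Box E: F(E→F) = (25786 + 12360) − 14090 = 24056 t/yr.
Box F throughput = its input = 24056 t/yr; τ = 659.3 / 24056 = 0.02741 yr.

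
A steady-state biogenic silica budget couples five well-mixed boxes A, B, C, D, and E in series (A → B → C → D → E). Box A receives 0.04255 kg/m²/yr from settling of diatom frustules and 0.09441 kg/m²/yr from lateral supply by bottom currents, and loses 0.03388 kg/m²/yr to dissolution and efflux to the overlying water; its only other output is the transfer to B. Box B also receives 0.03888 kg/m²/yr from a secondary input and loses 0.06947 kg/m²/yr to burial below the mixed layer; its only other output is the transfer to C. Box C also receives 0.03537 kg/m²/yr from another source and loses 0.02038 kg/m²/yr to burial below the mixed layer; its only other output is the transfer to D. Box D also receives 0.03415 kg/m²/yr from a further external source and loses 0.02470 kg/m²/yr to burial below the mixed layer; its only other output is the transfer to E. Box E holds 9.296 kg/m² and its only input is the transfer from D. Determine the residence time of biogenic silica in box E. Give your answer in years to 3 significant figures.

Box A: F(A→B) = (0.04255 + 0.09441) − 0.03388 = 0.10308 kg/m²/yr.
Box B: F(B→C) = (0.10308 + 0.03888) − 0.06947 = 0.072490 kg/m²/yr.
Box C: F(C→D) = (0.072490 + 0.03537) − 0.02038 = 0.087480 kg/m²/yr.
Box D: F(D→E) = (0.087480 + 0.03415) − 0.02470 = 0.096930 kg/m²/yr.
Box E throughput = its input = 0.096930 kg/m²/yr; τ = 9.296 / 0.096930 = 95.90 yr.

95.9 yr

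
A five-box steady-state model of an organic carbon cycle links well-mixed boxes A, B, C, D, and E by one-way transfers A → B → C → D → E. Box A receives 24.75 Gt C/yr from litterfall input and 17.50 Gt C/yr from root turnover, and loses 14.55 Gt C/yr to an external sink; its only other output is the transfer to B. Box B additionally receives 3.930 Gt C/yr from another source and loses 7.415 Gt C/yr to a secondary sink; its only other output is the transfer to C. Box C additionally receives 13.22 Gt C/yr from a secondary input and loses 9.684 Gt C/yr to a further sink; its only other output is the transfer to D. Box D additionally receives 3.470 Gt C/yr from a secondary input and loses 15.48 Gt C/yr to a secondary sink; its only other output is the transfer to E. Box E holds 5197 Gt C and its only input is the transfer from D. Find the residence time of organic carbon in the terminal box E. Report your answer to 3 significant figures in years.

330 yr

Box A: F(A→B) = (24.75 + 17.50) − 14.55 = 27.700 Gt C/yr.
Box B: F(B→C) = (27.700 + 3.930) − 7.415 = 24.215 Gt C/yr.
Box C: F(C→D) = (24.215 + 13.22) − 9.684 = 27.751 Gt C/yr.
Box D: F(D→E) = (27.751 + 3.470) − 15.48 = 15.741 Gt C/yr.
Box E throughput = its input = 15.741 Gt C/yr; τ = 5197 / 15.741 = 330.2 yr.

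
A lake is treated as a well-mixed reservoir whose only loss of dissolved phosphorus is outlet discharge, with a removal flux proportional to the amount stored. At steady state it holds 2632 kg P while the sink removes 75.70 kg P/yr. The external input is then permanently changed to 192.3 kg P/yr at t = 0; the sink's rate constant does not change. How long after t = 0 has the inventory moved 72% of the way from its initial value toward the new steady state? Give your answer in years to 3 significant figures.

τ = M₀/F₀ = 2632/75.70 = 34.77 yr.
The remaining gap fraction is e^(−t/τ); 72% covered ⇒ e^(−t/τ) = 0.280.
t = −τ ln(0.280) = 34.77 × 1.273 = 44.26 yr.

44.3 yr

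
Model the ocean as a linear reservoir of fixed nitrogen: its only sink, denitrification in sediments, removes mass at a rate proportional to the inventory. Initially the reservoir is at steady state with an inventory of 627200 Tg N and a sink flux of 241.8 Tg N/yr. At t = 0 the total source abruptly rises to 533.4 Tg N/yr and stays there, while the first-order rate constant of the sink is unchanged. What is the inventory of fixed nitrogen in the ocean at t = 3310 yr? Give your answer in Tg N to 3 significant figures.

τ = M₀/F₀ = 627200/241.8 = 2594 yr; rate constant k = 1/τ.
New steady state M_∞ = F₁/k = F₁·τ = 533.4 × 2594 = 1.3836×10^6 Tg N.
M(t) = M_∞ + (M₀ − M_∞)·e^(−t/τ); t/τ = 3310/2594 = 1.276, so e^(−t/τ) = 0.2791.
M(t) = 1.3836×10^6 − 756400 × 0.2791 = 1.1724×10^6 Tg N.

1.17×10^6 Tg N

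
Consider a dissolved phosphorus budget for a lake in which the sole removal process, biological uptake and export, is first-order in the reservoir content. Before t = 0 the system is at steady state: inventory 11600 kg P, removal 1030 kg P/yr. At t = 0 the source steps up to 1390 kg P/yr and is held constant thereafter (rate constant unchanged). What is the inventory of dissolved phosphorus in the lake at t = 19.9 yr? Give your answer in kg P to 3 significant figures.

The sink rate constant is k = F₀/M₀ = 1030/11600 = 0.08879 yr⁻¹.
Solving dM/dt = F₁ − kM with M(0) = M₀ gives M(t) = F₁/k + (M₀ − F₁/k)·e^(−kt).
F₁/k = 1390/0.08879 = 15654 kg P; kt = 0.08879 × 19.9 = 1.767, e^(−kt) = 0.1708.
M(19.9) = 15654 + (11600 − 15654) × 0.1708 = 15654 − 692.7 = 14962 kg P.

15000 kg P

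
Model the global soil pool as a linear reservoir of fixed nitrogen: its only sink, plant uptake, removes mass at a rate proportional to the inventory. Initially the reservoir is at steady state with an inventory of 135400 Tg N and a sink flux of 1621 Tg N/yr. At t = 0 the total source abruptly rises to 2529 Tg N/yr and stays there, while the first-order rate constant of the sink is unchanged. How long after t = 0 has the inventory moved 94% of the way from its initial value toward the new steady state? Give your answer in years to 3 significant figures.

τ = M₀/F₀ = 135400/1621 = 83.53 yr.
The remaining gap fraction is e^(−t/τ); 94% covered ⇒ e^(−t/τ) = 0.0600.
t = −τ ln(0.0600) = 83.53 × 2.813 = 235.0 yr.

235 yr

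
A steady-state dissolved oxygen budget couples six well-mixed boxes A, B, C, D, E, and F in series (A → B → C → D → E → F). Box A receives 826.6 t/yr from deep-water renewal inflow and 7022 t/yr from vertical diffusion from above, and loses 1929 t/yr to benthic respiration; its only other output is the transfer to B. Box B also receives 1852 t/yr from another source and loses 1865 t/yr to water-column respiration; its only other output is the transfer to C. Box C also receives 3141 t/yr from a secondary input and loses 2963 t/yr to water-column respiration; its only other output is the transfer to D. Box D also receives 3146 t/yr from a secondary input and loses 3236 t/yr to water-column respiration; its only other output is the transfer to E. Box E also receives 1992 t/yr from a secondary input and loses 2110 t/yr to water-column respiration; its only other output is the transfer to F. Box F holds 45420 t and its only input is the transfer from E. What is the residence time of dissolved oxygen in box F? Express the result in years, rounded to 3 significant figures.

Box A: F(A→B) = (826.6 + 7022) − 1929 = 5919.6 t/yr.
Box B: F(B→C) = (5919.6 + 1852) − 1865 = 5906.6 t/yr.
Box C: F(C→D) = (5906.6 + 3141) − 2963 = 6084.6 t/yr.
Box D: F(D→E) = (6084.6 + 3146) − 3236 = 5994.6 t/yr.
Box E: F(E→F) = (5994.6 + 1992) − 2110 = 5876.6 t/yr.
Box F throughput = its input = 5876.6 t/yr; τ = 45420 / 5876.6 = 7.729 yr.

7.73 yr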